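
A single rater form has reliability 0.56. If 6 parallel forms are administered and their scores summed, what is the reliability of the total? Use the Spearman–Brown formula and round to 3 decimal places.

ρ_k = kρ / (1 + (k−1)ρ) = 6·0.56 / (1 + 5·0.56) = 3.360 / 3.800 = 0.884.

0.884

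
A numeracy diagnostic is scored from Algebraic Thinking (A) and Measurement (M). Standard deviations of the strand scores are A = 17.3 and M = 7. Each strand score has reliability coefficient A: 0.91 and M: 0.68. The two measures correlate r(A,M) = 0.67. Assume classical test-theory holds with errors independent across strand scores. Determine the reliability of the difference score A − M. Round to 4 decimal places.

0.7709

Var(A−M) = 17.3² + 7² − 2·17.3·7·0.67 = 348.29 − 162.274 = 186.016.
Because errors are independent across components, Cov(Tᵢ,Tⱼ) = Cov(Xᵢ,Xⱼ); the off-diagonal part of the true-score variance is the same as above.
True-score variance = [17.3²·0.91 + 7²·0.68] − 162.274 = 305.674 − 162.274 = 143.4.
Reliability = 143.4 / 186.016 = 0.7709.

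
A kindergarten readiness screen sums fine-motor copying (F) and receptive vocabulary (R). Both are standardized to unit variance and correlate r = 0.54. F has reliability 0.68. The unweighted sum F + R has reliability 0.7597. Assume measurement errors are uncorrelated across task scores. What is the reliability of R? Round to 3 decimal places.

Var(F+R) = 2 + 2·0.54 = 3.080.
True-score variance = ρ_F + ρ_R + 2·0.54, so 0.7597 = (0.68 + ρ_R + 1.08) / 3.080.
ρ_R = 0.7597·3.080 − 0.68 − 1.08 = 0.580.

0.580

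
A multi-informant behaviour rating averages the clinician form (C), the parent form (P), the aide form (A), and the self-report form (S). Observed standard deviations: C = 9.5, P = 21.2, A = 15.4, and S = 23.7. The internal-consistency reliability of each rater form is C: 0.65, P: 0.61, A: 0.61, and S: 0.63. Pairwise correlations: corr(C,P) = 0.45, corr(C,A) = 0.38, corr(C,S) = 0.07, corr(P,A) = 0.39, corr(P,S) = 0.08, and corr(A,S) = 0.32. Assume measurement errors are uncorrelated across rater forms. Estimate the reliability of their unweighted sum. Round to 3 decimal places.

Var(C+P+A+S) = 9.5² + 21.2² + 15.4² + 23.7² + 2·[9.5·21.2·0.45 + 9.5·15.4·0.38 + 9.5·23.7·0.07 + 21.2·15.4·0.39 + 21.2·23.7·0.08 + 15.4·23.7·0.32] = 1338.54 + 892.601 = 2231.14.
With uncorrelated errors the cross-covariances are all true-score covariance, so they carry over unchanged; only the diagonal terms shrink to ρᵢσᵢ².
True-score variance = [9.5²·0.65 + 21.2²·0.61 + 15.4²·0.61 + 23.7²·0.63] + 892.601 = 831.353 + 892.601 = 1723.95.
Reliability = 1723.95 / 2231.14 = 0.773.

0.773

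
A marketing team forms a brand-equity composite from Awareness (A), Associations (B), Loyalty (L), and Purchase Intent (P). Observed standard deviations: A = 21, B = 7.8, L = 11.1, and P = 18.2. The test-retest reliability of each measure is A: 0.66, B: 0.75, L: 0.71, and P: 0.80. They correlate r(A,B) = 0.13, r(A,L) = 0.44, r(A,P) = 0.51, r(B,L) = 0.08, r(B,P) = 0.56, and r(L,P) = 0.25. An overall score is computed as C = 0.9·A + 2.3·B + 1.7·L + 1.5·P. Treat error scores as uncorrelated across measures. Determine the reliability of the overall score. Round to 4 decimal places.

Var(C) = 0.9²·21² + 2.3²·7.8² + 1.7²·11.1² + 1.5²·18.2² + 2·[2.07·21·7.8·0.13 + 1.53·21·11.1·0.44 + 1.35·21·18.2·0.51 + 3.91·7.8·11.1·0.08 + 3.45·7.8·18.2·0.56 + 2.55·11.1·18.2·0.25] = 1780.42 + 1788.57 = 3568.99.
Under uncorrelated errors the observed covariances equal the true-score covariances, so only the own-variance terms attenuate.
True-score variance = [0.9²·21²·0.66 + 2.3²·7.8²·0.75 + 1.7²·11.1²·0.71 + 1.5²·18.2²·0.80] + 1788.57 = 1326.19 + 1788.57 = 3114.75.
Reliability = 3114.75 / 3568.99 = 0.8727.

0.8727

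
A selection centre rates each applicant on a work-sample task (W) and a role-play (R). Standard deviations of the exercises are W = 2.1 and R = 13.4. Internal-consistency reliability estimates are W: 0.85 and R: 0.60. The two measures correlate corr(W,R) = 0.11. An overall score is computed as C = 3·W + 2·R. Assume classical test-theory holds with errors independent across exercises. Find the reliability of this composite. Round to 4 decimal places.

0.6312

Var(C) = 3²·2.1² + 2²·13.4² + 2·[6·2.1·13.4·0.11] = 757.93 + 37.1448 = 795.075.
With uncorrelated errors the cross-covariances are all true-score covariance, so they carry over unchanged; only the diagonal terms shrink to ρᵢσᵢ².
True-score variance = [3²·2.1²·0.85 + 2²·13.4²·0.60] + 37.1448 = 464.68 + 37.1448 = 501.825.
Reliability = 501.825 / 795.075 = 0.6312.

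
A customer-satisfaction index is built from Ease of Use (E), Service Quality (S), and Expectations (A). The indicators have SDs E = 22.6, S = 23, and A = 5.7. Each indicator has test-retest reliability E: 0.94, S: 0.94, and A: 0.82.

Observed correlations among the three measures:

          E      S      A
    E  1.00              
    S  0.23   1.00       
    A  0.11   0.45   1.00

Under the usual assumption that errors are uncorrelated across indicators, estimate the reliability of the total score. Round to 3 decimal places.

0.953

Var(E+S+A) = 22.6² + 23² + 5.7² + 2·[22.6·23·0.23 + 22.6·5.7·0.11 + 23·5.7·0.45] = 1072.25 + 385.438 = 1457.69.
With uncorrelated errors the cross-covariances are all true-score covariance, so they carry over unchanged; only the diagonal terms shrink to ρᵢσᵢ².
True-score variance = [22.6²·0.94 + 23²·0.94 + 5.7²·0.82] + 385.438 = 1004.02 + 385.438 = 1389.45.
Reliability = 1389.45 / 1457.69 = 0.953.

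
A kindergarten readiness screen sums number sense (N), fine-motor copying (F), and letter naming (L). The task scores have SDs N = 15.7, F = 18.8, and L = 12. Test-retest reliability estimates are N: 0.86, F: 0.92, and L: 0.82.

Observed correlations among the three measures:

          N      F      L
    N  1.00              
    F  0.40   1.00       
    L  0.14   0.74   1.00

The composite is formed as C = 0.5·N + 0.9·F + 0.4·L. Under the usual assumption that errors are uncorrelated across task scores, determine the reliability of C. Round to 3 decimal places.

Var(C) = 0.5²·15.7² + 0.9²·18.8² + 0.4²·12² + 2·[0.45·15.7·18.8·0.40 + 0.2·15.7·12·0.14 + 0.36·18.8·12·0.74] = 370.949 + 237.008 = 607.957.
Under uncorrelated errors the observed covariances equal the true-score covariances, so only the own-variance terms attenuate.
True-score variance = [0.5²·15.7²·0.86 + 0.9²·18.8²·0.92 + 0.4²·12²·0.82] + 237.008 = 335.272 + 237.008 = 572.279.
Reliability = 572.279 / 607.957 = 0.941.

0.941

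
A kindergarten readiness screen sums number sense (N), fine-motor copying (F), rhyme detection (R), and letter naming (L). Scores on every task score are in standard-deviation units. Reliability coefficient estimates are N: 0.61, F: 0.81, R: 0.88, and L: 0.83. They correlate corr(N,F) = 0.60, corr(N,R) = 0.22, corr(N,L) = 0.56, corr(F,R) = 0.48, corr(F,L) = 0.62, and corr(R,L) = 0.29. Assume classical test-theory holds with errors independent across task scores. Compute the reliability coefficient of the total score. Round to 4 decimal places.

Var(N+F+R+L) = 4 + 2·[0.60 + 0.22 + 0.56 + 0.48 + 0.62 + 0.29] = 4 + 5.54 = 9.54.
With uncorrelated errors the cross-covariances are all true-score covariance, so they carry over unchanged; only the diagonal terms shrink to ρᵢσᵢ².
True-score variance = [0.61 + 0.81 + 0.88 + 0.83] + 5.54 = 3.13 + 5.54 = 8.67.
Reliability = 8.67 / 9.54 = 0.9088.

0.9088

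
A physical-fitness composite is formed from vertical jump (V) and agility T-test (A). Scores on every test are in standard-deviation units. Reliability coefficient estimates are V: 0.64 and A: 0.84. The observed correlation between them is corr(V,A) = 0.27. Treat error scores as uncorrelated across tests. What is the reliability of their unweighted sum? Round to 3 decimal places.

Var(V+A) = 2 + 2·[0.27] = 2 + 0.54 = 2.54.
Because errors are independent across components, Cov(Tᵢ,Tⱼ) = Cov(Xᵢ,Xⱼ); the off-diagonal part of the true-score variance is the same as above.
True-score variance = [0.64 + 0.84] + 0.54 = 1.48 + 0.54 = 2.02.
Reliability = 2.02 / 2.54 = 0.795.

0.795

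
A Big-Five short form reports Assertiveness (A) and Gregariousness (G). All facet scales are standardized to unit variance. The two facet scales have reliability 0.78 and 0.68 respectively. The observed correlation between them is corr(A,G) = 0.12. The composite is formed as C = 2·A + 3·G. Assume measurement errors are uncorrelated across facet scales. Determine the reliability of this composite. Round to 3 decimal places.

Var(C) = 2² + 3² + 2·[6·0.12] = 13 + 1.44 = 14.44.
With uncorrelated errors the cross-covariances are all true-score covariance, so they carry over unchanged; only the diagonal terms shrink to ρᵢσᵢ².
True-score variance = [2²·0.78 + 3²·0.68] + 1.44 = 9.24 + 1.44 = 10.68.
Reliability = 10.68 / 14.44 = 0.740.

0.740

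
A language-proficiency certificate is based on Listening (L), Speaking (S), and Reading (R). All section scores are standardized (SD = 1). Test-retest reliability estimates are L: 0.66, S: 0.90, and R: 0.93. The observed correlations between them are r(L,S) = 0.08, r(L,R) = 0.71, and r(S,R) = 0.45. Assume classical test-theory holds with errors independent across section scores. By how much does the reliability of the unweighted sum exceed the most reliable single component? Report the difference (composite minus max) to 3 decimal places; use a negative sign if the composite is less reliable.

-0.023

Var(sum) = 3 + 2.48 = 5.48; true-score variance = 2.49 + 2.48 = 4.97; composite reliability = 0.9069.
Max component reliability = 0.9300.
Difference = 0.9069 − 0.9300 = -0.023.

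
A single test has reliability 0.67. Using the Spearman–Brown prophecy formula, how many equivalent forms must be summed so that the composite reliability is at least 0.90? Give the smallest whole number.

k ≥ ρ*(1−ρ₁)/(ρ₁(1−ρ*)) = 0.90·0.33 / (0.67·0.10) = 4.433.
Smallest integer k = 5.

5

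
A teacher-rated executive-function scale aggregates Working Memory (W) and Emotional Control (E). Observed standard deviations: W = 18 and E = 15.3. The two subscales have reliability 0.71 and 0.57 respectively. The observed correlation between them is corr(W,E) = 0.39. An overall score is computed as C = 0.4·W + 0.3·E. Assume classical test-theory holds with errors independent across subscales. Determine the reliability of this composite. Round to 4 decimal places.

Var(C) = 0.4²·18² + 0.3²·15.3² + 2·[0.12·18·15.3·0.39] = 72.9081 + 25.7774 = 98.6855.
Under uncorrelated errors the observed covariances equal the true-score covariances, so only the own-variance terms attenuate.
True-score variance = [0.4²·18²·0.71 + 0.3²·15.3²·0.57] + 25.7774 = 48.8152 + 25.7774 = 74.5927.
Reliability = 74.5927 / 98.6855 = 0.7559.

0.7559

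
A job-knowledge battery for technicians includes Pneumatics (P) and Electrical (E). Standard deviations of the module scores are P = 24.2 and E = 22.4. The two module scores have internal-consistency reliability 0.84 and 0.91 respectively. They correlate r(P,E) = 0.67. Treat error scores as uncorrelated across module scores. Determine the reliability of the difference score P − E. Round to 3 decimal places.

Var(P−E) = 24.2² + 22.4² − 2·24.2·22.4·0.67 = 1087.4 − 726.387 = 361.013.
With uncorrelated errors the cross-covariances are all true-score covariance, so they carry over unchanged; only the diagonal terms shrink to ρᵢσᵢ².
True-score variance = [24.2²·0.84 + 22.4²·0.91] − 726.387 = 948.539 − 726.387 = 222.152.
Reliability = 222.152 / 361.013 = 0.615.

0.615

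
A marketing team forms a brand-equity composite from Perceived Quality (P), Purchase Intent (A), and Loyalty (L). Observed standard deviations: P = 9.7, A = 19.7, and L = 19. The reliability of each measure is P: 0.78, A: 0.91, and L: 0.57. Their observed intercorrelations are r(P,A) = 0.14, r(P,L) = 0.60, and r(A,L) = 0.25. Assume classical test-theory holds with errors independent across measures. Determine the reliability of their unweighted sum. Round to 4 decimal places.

Var(P+A+L) = 9.7² + 19.7² + 19² + 2·[9.7·19.7·0.14 + 9.7·19·0.60 + 19.7·19·0.25] = 843.18 + 461.815 = 1305.
Under uncorrelated errors the observed covariances equal the true-score covariances, so only the own-variance terms attenuate.
True-score variance = [9.7²·0.78 + 19.7²·0.91 + 19²·0.57] + 461.815 = 632.322 + 461.815 = 1094.14.
Reliability = 1094.14 / 1305 = 0.8384.

0.8384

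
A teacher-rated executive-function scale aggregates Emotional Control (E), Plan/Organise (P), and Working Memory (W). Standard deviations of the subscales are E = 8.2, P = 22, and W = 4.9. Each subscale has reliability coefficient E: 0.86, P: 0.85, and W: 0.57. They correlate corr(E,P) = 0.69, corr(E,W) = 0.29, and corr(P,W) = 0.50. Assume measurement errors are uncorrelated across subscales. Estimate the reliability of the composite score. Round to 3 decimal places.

Var(E+P+W) = 8.2² + 22² + 4.9² + 2·[8.2·22·0.69 + 8.2·4.9·0.29 + 22·4.9·0.50] = 575.25 + 380.056 = 955.306.
With uncorrelated errors the cross-covariances are all true-score covariance, so they carry over unchanged; only the diagonal terms shrink to ρᵢσᵢ².
True-score variance = [8.2²·0.86 + 22²·0.85 + 4.9²·0.57] + 380.056 = 482.912 + 380.056 = 862.968.
Reliability = 862.968 / 955.306 = 0.903.

0.903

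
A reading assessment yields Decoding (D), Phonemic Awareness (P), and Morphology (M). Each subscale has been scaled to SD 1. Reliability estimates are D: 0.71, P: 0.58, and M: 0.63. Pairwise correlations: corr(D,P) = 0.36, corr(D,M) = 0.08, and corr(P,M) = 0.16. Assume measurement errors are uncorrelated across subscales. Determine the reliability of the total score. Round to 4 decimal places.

Var(D+P+M) = 3 + 2·[0.36 + 0.08 + 0.16] = 3 + 1.2 = 4.2.
Because errors are independent across components, Cov(Tᵢ,Tⱼ) = Cov(Xᵢ,Xⱼ); the off-diagonal part of the true-score variance is the same as above.
True-score variance = [0.71 + 0.58 + 0.63] + 1.2 = 1.92 + 1.2 = 3.12.
Reliability = 3.12 / 4.2 = 0.7429.

0.7429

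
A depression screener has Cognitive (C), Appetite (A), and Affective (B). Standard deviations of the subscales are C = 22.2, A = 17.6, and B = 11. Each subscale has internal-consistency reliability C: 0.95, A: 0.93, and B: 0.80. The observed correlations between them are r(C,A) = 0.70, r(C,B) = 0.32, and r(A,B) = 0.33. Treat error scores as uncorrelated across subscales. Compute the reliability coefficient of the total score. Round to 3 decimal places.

0.960

Var(C+A+B) = 22.2² + 17.6² + 11² + 2·[22.2·17.6·0.70 + 22.2·11·0.32 + 17.6·11·0.33] = 923.6 + 831.072 = 1754.67.
Under uncorrelated errors the observed covariances equal the true-score covariances, so only the own-variance terms attenuate.
True-score variance = [22.2²·0.95 + 17.6²·0.93 + 11²·0.80] + 831.072 = 853.075 + 831.072 = 1684.15.
Reliability = 1684.15 / 1754.67 = 0.960.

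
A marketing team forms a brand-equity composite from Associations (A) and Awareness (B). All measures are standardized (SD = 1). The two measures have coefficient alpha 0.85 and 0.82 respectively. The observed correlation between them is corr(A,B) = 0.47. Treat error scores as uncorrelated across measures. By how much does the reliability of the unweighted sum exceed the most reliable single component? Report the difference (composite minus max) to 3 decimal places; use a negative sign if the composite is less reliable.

Var(sum) = 2 + 0.94 = 2.94; true-score variance = 1.67 + 0.94 = 2.61; composite reliability = 0.8878.
Max component reliability = 0.8500.
Difference = 0.8878 − 0.8500 = 0.038.

0.038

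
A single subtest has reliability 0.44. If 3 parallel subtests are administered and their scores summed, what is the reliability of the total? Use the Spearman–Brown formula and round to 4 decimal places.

ρ_k = kρ / (1 + (k−1)ρ) = 3·0.44 / (1 + 2·0.44) = 1.320 / 1.880 = 0.7021.

0.7021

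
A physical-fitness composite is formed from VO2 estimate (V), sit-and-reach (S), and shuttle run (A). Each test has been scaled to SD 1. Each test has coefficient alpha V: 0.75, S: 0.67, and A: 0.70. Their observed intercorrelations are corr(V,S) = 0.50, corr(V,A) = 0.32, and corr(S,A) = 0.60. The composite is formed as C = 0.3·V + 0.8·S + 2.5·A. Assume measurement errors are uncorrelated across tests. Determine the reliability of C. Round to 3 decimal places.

Var(C) = 0.3² + 0.8² + 2.5² + 2·[0.24·0.50 + 0.75·0.32 + 2·0.60] = 6.98 + 3.12 = 10.1.
With uncorrelated errors the cross-covariances are all true-score covariance, so they carry over unchanged; only the diagonal terms shrink to ρᵢσᵢ².
True-score variance = [0.3²·0.75 + 0.8²·0.67 + 2.5²·0.70] + 3.12 = 4.8713 + 3.12 = 7.9913.
Reliability = 7.9913 / 10.1 = 0.791.

0.791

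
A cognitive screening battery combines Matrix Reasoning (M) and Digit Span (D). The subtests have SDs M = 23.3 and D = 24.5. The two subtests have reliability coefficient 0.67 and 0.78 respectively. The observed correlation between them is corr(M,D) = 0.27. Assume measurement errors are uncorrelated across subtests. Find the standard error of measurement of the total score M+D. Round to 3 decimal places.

Var(total) = 1143.14 + 308.259 = 1451.4.
True-score variance = 831.931 + 308.259 = 1140.19, so reliability = 0.7856.
Error variance = 1451.4 − 1140.19 = 311.209; SEM = √311.209 = 17.641.

17.641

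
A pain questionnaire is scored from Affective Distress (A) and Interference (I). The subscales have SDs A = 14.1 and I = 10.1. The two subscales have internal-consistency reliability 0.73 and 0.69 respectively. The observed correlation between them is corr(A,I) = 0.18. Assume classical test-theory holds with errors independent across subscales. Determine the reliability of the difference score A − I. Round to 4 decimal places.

Var(A−I) = 14.1² + 10.1² − 2·14.1·10.1·0.18 = 300.82 − 51.2676 = 249.552.
Under uncorrelated errors the observed covariances equal the true-score covariances, so only the own-variance terms attenuate.
True-score variance = [14.1²·0.73 + 10.1²·0.69] − 51.2676 = 215.518 − 51.2676 = 164.251.
Reliability = 164.251 / 249.552 = 0.6582.

0.6582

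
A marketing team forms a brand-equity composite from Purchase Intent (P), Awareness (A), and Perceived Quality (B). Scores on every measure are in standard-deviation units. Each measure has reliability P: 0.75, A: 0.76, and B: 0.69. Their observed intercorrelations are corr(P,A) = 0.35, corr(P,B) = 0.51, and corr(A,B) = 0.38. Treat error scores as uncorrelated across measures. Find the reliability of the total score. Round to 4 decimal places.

Var(P+A+B) = 3 + 2·[0.35 + 0.51 + 0.38] = 3 + 2.48 = 5.48.
Under uncorrelated errors the observed covariances equal the true-score covariances, so only the own-variance terms attenuate.
True-score variance = [0.75 + 0.76 + 0.69] + 2.48 = 2.2 + 2.48 = 4.68.
Reliability = 4.68 / 5.48 = 0.8540.

0.8540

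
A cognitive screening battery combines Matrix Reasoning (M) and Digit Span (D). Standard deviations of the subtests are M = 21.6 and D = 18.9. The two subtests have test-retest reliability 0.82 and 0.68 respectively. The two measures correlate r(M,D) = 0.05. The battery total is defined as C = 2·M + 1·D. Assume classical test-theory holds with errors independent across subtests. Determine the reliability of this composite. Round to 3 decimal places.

0.805

Var(C) = 2²·21.6² + 18.9² + 2·[2·21.6·18.9·0.05] = 2223.45 + 81.648 = 2305.1.
Because errors are independent across components, Cov(Tᵢ,Tⱼ) = Cov(Xᵢ,Xⱼ); the off-diagonal part of the true-score variance is the same as above.
True-score variance = [2²·21.6²·0.82 + 18.9²·0.68] + 81.648 = 1773.22 + 81.648 = 1854.87.
Reliability = 1854.87 / 2305.1 = 0.805.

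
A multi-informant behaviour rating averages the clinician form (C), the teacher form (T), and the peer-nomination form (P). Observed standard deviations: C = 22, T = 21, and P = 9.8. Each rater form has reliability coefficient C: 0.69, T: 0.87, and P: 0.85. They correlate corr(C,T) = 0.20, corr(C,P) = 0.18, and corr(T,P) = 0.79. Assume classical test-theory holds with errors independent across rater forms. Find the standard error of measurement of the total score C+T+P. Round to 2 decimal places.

14.89

Var(total) = 1021.04 + 587.58 = 1608.62.
True-score variance = 799.264 + 587.58 = 1386.84, so reliability = 0.8621.
Error variance = 1608.62 − 1386.84 = 221.776; SEM = √221.776 = 14.89.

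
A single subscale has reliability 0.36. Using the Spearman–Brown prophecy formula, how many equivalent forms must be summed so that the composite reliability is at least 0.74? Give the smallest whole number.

k ≥ ρ*(1−ρ₁)/(ρ₁(1−ρ*)) = 0.74·0.64 / (0.36·0.26) = 5.060.
Smallest integer k = 6.

6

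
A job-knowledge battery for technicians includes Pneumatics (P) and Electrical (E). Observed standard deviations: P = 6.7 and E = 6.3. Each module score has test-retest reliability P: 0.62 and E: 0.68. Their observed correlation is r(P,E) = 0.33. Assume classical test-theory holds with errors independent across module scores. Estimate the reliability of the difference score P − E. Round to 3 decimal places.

0.475

Var(P−E) = 6.7² + 6.3² − 2·6.7·6.3·0.33 = 84.58 − 27.8586 = 56.7214.
Under uncorrelated errors the observed covariances equal the true-score covariances, so only the own-variance terms attenuate.
True-score variance = [6.7²·0.62 + 6.3²·0.68] − 27.8586 = 54.821 − 27.8586 = 26.9624.
Reliability = 26.9624 / 56.7214 = 0.475.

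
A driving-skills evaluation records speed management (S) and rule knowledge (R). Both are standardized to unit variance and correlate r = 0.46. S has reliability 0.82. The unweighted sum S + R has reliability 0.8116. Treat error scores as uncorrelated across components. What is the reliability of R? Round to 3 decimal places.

0.630

Var(S+R) = 2 + 2·0.46 = 2.920.
True-score variance = ρ_S + ρ_R + 2·0.46, so 0.8116 = (0.82 + ρ_R + 0.92) / 2.920.
ρ_R = 0.8116·2.920 − 0.82 − 0.92 = 0.630.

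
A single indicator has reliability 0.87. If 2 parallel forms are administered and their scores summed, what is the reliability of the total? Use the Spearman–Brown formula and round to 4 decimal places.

0.9305

ρ_k = kρ / (1 + (k−1)ρ) = 2·0.87 / (1 + 1·0.87) = 1.740 / 1.870 = 0.9305.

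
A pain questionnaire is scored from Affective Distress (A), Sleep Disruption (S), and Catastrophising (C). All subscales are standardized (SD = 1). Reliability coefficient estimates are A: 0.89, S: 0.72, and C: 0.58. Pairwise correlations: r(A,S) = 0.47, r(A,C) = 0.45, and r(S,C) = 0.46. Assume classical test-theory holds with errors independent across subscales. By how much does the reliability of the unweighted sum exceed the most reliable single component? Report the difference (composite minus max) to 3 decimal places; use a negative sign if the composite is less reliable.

Var(sum) = 3 + 2.76 = 5.76; true-score variance = 2.19 + 2.76 = 4.95; composite reliability = 0.8594.
Max component reliability = 0.8900.
Difference = 0.8594 − 0.8900 = -0.031.

-0.031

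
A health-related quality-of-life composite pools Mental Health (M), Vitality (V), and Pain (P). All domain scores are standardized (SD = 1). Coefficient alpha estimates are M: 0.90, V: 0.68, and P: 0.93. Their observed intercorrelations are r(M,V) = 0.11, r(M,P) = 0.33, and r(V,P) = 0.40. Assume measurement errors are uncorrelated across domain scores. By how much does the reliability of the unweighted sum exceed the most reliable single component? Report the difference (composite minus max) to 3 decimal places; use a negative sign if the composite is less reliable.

Var(sum) = 3 + 1.68 = 4.68; true-score variance = 2.51 + 1.68 = 4.19; composite reliability = 0.8953.
Max component reliability = 0.9300.
Difference = 0.8953 − 0.9300 = -0.035.

-0.035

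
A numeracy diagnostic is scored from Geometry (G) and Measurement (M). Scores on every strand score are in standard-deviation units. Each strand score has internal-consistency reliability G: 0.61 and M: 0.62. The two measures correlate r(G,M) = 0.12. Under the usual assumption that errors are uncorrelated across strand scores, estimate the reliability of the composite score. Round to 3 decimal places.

Var(G+M) = 2 + 2·[0.12] = 2 + 0.24 = 2.24.
With uncorrelated errors the cross-covariances are all true-score covariance, so they carry over unchanged; only the diagonal terms shrink to ρᵢσᵢ².
True-score variance = [0.61 + 0.62] + 0.24 = 1.23 + 0.24 = 1.47.
Reliability = 1.47 / 2.24 = 0.656.

0.656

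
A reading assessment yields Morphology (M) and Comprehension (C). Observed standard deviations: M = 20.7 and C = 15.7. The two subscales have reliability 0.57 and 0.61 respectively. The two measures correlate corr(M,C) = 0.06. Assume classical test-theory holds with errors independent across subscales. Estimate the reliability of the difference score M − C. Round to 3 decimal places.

Var(M−C) = 20.7² + 15.7² − 2·20.7·15.7·0.06 = 674.98 − 38.9988 = 635.981.
Because errors are independent across components, Cov(Tᵢ,Tⱼ) = Cov(Xᵢ,Xⱼ); the off-diagonal part of the true-score variance is the same as above.
True-score variance = [20.7²·0.57 + 15.7²·0.61] − 38.9988 = 394.598 − 38.9988 = 355.599.
Reliability = 355.599 / 635.981 = 0.559.

0.559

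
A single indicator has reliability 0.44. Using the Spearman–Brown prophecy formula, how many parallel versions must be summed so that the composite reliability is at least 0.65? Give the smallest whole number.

3

k ≥ ρ*(1−ρ₁)/(ρ₁(1−ρ*)) = 0.65·0.56 / (0.44·0.35) = 2.364.
Smallest integer k = 3.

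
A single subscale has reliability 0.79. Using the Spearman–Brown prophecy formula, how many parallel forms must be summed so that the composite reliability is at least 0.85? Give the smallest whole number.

k ≥ ρ*(1−ρ₁)/(ρ₁(1−ρ*)) = 0.85·0.21 / (0.79·0.15) = 1.506.
Smallest integer k = 2.

2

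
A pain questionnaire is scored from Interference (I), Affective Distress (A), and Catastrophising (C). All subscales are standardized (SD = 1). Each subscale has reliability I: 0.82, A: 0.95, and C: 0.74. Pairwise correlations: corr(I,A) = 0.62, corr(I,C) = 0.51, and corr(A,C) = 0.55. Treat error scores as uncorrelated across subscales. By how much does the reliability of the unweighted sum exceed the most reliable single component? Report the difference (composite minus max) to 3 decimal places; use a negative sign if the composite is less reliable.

-0.027

Var(sum) = 3 + 3.36 = 6.36; true-score variance = 2.51 + 3.36 = 5.87; composite reliability = 0.9230.
Max component reliability = 0.9500.
Difference = 0.9230 − 0.9500 = -0.027.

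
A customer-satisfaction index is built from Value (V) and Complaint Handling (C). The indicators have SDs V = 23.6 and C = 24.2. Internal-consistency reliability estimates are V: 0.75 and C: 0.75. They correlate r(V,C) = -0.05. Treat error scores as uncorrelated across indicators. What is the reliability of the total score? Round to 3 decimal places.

0.737

Var(V+C) = 23.6² + 24.2² + 2·[23.6·24.2·(-0.05)] = 1142.6 − 57.112 = 1085.49.
With uncorrelated errors the cross-covariances are all true-score covariance, so they carry over unchanged; only the diagonal terms shrink to ρᵢσᵢ².
True-score variance = [23.6²·0.75 + 24.2²·0.75] − 57.112 = 856.95 − 57.112 = 799.838.
Reliability = 799.838 / 1085.49 = 0.737.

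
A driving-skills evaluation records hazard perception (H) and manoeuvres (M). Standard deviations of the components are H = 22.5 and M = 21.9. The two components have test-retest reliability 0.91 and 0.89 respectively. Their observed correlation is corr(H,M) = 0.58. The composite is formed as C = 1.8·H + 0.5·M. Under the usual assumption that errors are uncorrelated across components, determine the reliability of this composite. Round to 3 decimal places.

Var(C) = 1.8²·22.5² + 0.5²·21.9² + 2·[0.9·22.5·21.9·0.58] = 1760.15 + 514.431 = 2274.58.
Because errors are independent across components, Cov(Tᵢ,Tⱼ) = Cov(Xᵢ,Xⱼ); the off-diagonal part of the true-score variance is the same as above.
True-score variance = [1.8²·22.5²·0.91 + 0.5²·21.9²·0.89] + 514.431 = 1599.34 + 514.431 = 2113.77.
Reliability = 2113.77 / 2274.58 = 0.929.

0.929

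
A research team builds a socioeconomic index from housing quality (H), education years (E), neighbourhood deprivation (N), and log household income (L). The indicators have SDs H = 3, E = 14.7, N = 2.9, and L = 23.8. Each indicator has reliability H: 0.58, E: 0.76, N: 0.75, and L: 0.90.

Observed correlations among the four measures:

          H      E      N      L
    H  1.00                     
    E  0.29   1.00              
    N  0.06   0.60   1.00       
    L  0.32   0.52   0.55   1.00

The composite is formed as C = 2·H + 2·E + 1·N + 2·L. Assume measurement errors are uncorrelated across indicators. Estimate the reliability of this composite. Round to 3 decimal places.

Var(C) = 2²·3² + 2²·14.7² + 2.9² + 2²·23.8² + 2·[4·3·14.7·0.29 + 2·3·2.9·0.06 + 4·3·23.8·0.32 + 2·14.7·2.9·0.60 + 4·14.7·23.8·0.52 + 2·2.9·23.8·0.55] = 3174.53 + 1996.76 = 5171.29.
Under uncorrelated errors the observed covariances equal the true-score covariances, so only the own-variance terms attenuate.
True-score variance = [2²·3²·0.58 + 2²·14.7²·0.76 + 2.9²·0.75 + 2²·23.8²·0.90] + 1996.76 = 2723.29 + 1996.76 = 4720.04.
Reliability = 4720.04 / 5171.29 = 0.913.

0.913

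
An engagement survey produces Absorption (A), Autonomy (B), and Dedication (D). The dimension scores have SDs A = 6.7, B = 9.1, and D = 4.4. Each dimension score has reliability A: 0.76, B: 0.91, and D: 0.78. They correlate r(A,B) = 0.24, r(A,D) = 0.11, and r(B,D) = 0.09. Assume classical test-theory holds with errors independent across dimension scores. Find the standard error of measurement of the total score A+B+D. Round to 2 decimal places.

4.74

Var(total) = 147.06 + 42.9584 = 190.018.
True-score variance = 124.574 + 42.9584 = 167.533, so reliability = 0.8817.
Error variance = 190.018 − 167.533 = 22.4857; SEM = √22.4857 = 4.74.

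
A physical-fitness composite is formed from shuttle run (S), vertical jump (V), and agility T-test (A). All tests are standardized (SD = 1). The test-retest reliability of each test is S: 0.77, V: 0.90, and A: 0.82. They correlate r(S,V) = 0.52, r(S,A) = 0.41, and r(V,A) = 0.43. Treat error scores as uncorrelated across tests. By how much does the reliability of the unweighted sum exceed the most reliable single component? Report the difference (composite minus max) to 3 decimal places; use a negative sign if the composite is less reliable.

Var(sum) = 3 + 2.72 = 5.72; true-score variance = 2.49 + 2.72 = 5.21; composite reliability = 0.9108.
Max component reliability = 0.9000.
Difference = 0.9108 − 0.9000 = 0.011.

0.011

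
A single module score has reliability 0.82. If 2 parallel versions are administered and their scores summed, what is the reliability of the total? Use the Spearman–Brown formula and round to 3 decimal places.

ρ_k = kρ / (1 + (k−1)ρ) = 2·0.82 / (1 + 1·0.82) = 1.640 / 1.820 = 0.901.

0.901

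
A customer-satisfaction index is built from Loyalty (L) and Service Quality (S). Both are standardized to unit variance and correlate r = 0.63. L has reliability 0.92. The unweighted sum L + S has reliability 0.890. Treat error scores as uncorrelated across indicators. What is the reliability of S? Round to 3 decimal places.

0.721

Var(L+S) = 2 + 2·0.63 = 3.260.
True-score variance = ρ_L + ρ_S + 2·0.63, so 0.890 = (0.92 + ρ_S + 1.26) / 3.260.
ρ_S = 0.890·3.260 − 0.92 − 1.26 = 0.721.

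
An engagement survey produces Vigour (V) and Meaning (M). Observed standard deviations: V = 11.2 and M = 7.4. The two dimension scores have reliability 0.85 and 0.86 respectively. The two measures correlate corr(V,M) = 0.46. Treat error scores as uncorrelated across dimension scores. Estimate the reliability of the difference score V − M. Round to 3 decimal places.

0.745

Var(V−M) = 11.2² + 7.4² − 2·11.2·7.4·0.46 = 180.2 − 76.2496 = 103.95.
With uncorrelated errors the cross-covariances are all true-score covariance, so they carry over unchanged; only the diagonal terms shrink to ρᵢσᵢ².
True-score variance = [11.2²·0.85 + 7.4²·0.86] − 76.2496 = 153.718 − 76.2496 = 77.468.
Reliability = 77.468 / 103.95 = 0.745.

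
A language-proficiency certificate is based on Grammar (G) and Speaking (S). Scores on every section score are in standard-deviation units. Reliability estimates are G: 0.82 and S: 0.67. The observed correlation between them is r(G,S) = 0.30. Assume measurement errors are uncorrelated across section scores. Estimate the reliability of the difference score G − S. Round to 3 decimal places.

Var(G−S) = 1 + 1 − 2·0.30 = 2 − 0.6 = 1.4.
With uncorrelated errors the cross-covariances are all true-score covariance, so they carry over unchanged; only the diagonal terms shrink to ρᵢσᵢ².
True-score variance = [0.82 + 0.67] − 0.6 = 1.49 − 0.6 = 0.89.
Reliability = 0.89 / 1.4 = 0.636.

0.636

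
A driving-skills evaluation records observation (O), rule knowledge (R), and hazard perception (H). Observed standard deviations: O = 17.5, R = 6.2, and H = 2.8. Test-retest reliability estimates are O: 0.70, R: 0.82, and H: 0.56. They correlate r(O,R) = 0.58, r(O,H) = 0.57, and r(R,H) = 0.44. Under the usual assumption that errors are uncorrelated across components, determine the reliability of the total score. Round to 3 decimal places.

Var(O+R+H) = 17.5² + 6.2² + 2.8² + 2·[17.5·6.2·0.58 + 17.5·2.8·0.57 + 6.2·2.8·0.44] = 352.53 + 196.997 = 549.527.
Under uncorrelated errors the observed covariances equal the true-score covariances, so only the own-variance terms attenuate.
True-score variance = [17.5²·0.70 + 6.2²·0.82 + 2.8²·0.56] + 196.997 = 250.286 + 196.997 = 447.283.
Reliability = 447.283 / 549.527 = 0.814.

0.814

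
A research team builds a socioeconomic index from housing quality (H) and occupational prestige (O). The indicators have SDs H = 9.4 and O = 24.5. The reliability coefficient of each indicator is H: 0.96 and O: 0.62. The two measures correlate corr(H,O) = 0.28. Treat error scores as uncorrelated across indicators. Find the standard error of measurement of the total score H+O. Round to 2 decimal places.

Var(total) = 688.61 + 128.968 = 817.578.
True-score variance = 456.981 + 128.968 = 585.949, so reliability = 0.7167.
Error variance = 817.578 − 585.949 = 231.629; SEM = √231.629 = 15.22.

15.22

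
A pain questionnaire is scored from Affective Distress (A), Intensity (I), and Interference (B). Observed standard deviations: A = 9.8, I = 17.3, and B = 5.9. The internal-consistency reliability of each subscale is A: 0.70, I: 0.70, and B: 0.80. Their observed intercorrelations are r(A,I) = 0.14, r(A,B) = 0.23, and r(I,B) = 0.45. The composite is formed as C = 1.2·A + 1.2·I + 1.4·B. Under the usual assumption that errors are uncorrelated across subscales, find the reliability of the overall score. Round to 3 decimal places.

0.796

Var(C) = 1.2²·9.8² + 1.2²·17.3² + 1.4²·5.9² + 2·[1.44·9.8·17.3·0.14 + 1.68·9.8·5.9·0.23 + 1.68·17.3·5.9·0.45] = 637.503 + 267.372 = 904.874.
With uncorrelated errors the cross-covariances are all true-score covariance, so they carry over unchanged; only the diagonal terms shrink to ρᵢσᵢ².
True-score variance = [1.2²·9.8²·0.70 + 1.2²·17.3²·0.70 + 1.4²·5.9²·0.80] + 267.372 = 453.075 + 267.372 = 720.446.
Reliability = 720.446 / 904.874 = 0.796.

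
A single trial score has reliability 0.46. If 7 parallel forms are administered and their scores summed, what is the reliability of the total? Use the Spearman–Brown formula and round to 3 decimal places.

ρ_k = kρ / (1 + (k−1)ρ) = 7·0.46 / (1 + 6·0.46) = 3.220 / 3.760 = 0.856.

0.856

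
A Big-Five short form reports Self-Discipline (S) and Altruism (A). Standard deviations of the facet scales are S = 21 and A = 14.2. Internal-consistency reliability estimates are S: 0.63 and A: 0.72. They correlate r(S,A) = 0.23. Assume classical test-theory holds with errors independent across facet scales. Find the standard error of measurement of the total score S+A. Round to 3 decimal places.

14.820

Var(total) = 642.64 + 137.172 = 779.812.
True-score variance = 423.011 + 137.172 = 560.183, so reliability = 0.7184.
Error variance = 779.812 − 560.183 = 219.629; SEM = √219.629 = 14.820.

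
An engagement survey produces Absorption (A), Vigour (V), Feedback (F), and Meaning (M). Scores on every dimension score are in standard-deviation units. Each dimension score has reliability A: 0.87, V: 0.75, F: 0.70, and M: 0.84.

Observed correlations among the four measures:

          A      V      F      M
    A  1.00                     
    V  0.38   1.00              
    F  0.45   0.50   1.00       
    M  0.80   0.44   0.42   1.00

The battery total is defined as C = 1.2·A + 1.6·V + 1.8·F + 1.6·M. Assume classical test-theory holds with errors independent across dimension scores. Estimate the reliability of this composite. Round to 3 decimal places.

0.907

Var(C) = 1.2² + 1.6² + 1.8² + 1.6² + 2·[1.92·0.38 + 2.16·0.45 + 1.92·0.80 + 2.88·0.50 + 2.56·0.44 + 2.88·0.42] = 9.8 + 14.0272 = 23.8272.
Because errors are independent across components, Cov(Tᵢ,Tⱼ) = Cov(Xᵢ,Xⱼ); the off-diagonal part of the true-score variance is the same as above.
True-score variance = [1.2²·0.87 + 1.6²·0.75 + 1.8²·0.70 + 1.6²·0.84] + 14.0272 = 7.5912 + 14.0272 = 21.6184.
Reliability = 21.6184 / 23.8272 = 0.907.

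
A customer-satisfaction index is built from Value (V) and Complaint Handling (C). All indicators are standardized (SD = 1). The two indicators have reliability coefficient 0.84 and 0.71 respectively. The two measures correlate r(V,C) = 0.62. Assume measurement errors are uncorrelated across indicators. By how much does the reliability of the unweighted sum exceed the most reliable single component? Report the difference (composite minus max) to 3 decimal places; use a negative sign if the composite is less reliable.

Var(sum) = 2 + 1.24 = 3.24; true-score variance = 1.55 + 1.24 = 2.79; composite reliability = 0.8611.
Max component reliability = 0.8400.
Difference = 0.8611 − 0.8400 = 0.021.

0.021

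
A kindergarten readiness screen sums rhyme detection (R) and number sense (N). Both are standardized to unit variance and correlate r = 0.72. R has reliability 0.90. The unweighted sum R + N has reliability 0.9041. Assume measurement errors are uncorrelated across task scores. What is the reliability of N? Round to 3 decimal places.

0.770

Var(R+N) = 2 + 2·0.72 = 3.440.
True-score variance = ρ_R + ρ_N + 2·0.72, so 0.9041 = (0.90 + ρ_N + 1.44) / 3.440.
ρ_N = 0.9041·3.440 − 0.90 − 1.44 = 0.770.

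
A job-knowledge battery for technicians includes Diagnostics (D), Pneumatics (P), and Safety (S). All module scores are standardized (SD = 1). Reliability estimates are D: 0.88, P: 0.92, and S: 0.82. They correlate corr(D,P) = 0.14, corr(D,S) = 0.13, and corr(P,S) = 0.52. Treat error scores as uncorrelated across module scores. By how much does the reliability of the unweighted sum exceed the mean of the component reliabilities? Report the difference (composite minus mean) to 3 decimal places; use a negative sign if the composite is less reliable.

Var(sum) = 3 + 1.58 = 4.58; true-score variance = 2.62 + 1.58 = 4.2; composite reliability = 0.9170.
Mean component reliability = 0.8733.
Difference = 0.9170 − 0.8733 = 0.044.

0.044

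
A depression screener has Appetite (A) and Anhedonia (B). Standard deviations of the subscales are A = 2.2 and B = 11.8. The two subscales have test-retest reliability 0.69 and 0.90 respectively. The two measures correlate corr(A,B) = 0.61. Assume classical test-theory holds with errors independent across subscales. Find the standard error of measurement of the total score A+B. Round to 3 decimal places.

Var(total) = 144.08 + 31.6712 = 175.751.
True-score variance = 128.656 + 31.6712 = 160.327, so reliability = 0.9122.
Error variance = 175.751 − 160.327 = 15.4244; SEM = √15.4244 = 3.927.

3.927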